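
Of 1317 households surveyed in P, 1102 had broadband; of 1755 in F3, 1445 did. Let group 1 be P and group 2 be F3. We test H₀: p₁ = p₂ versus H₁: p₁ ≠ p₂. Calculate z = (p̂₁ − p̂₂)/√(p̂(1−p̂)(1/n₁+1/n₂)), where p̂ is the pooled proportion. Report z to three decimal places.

p̂₁ = 1102/1317 = 0.83675, p̂₂ = 1445/1755 = 0.82336.
Pooled p̂ = (1102+1445)/(1317+1755) = 2547/3072 = 0.82910.
SE = √(p̂(1−p̂)(1/n₁+1/n₂)) = √(0.82910·0.17090·0.0013291) = √(0.000188323) = 0.01372.
z = (0.83675 − 0.82336)/0.01372 = 0.01339/0.01372 = 0.976.

z = 0.976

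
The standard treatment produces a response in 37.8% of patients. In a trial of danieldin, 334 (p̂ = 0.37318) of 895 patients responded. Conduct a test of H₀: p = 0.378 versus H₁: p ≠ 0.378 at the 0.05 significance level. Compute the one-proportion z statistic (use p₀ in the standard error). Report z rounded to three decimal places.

p̂ = 334/895 = 0.37318.
Under H₀, SE = √(0.378·0.622/895) = √(0.000262699) = 0.01621.
z = (0.37318 − 0.378)/0.01621 = -0.00482/0.01621 = -0.297.
p-value = 2·P(Z > 0.297) ≈ 0.7664; since p > α = 0.05, fail to reject H₀.

z = -0.297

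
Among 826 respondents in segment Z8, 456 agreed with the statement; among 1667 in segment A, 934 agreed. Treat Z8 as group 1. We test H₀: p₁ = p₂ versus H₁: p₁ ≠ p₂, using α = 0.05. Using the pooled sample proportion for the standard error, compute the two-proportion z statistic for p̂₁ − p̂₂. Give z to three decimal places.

z = -0.389

p̂₁ = 456/826 ≈ 0.55206, p̂₂ = 934/1667 ≈ 0.56029.
Pooled p̂ = (456+934)/(826+1667) = 1390/2493 = 0.55756.
SE = √(p̂(1−p̂)(1/n₁+1/n₂)) = √(0.55756·0.44244·0.00181053) = √(0.000446635) = 0.02113.
z = (0.55206 − 0.56029)/0.02113 = -0.00823/0.02113 = -0.389.
p-value = 2·P(Z > 0.389) ≈ 0.6970, so at α = 0.05 we fail to reject H₀.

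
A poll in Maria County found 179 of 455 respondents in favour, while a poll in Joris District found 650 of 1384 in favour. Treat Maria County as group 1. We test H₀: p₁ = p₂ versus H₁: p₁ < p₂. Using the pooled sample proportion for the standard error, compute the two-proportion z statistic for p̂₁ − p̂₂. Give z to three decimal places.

z = -2.836

p̂₁ = 179/455 ≈ 0.393407, p̂₂ = 650/1384 ≈ 0.469653.
Pooled p̂ = (179+650)/(455+1384) = 829/1839 = 0.450788.
SE = √(p̂(1−p̂)(1/n₁+1/n₂)) = √(0.450788·0.549212·0.00292035) = √(0.000723014) = 0.026889.
z = (0.393407 − 0.469653)/0.026889 = -0.076246/0.026889 = -2.836.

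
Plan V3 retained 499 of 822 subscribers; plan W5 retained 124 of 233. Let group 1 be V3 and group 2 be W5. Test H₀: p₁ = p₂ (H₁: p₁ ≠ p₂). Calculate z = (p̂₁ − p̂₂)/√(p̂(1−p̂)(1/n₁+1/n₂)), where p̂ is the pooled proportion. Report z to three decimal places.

p̂₁ = 499/822 = 0.60706, p̂₂ = 124/233 = 0.53219.
Pooled p̂ = (499+124)/(822+233) = 623/1055 = 0.59052.
SE = √(p̂(1−p̂)(1/n₁+1/n₂)) = √(0.59052·0.40948·0.00550839) = √(0.00133196) = 0.03650.
z = (0.60706 − 0.53219)/0.03650 = 0.07487/0.03650 = 2.051.

z = 2.051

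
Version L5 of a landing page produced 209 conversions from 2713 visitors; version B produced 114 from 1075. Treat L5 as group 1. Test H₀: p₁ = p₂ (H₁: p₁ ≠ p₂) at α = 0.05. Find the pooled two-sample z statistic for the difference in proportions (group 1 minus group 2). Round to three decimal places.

p̂₁ = 209/2713 ≈ 0.077036, p̂₂ = 114/1075 ≈ 0.106047.
Pooled p̂ = (209+114)/(2713+1075) = 323/3788 = 0.085269.
SE = √(p̂(1−p̂)(1/n₁+1/n₂)) = √(0.085269·0.914731·0.00129883) = √(0.000101307) = 0.010065.
z = (0.077036 − 0.106047)/0.010065 = -0.029011/0.010065 = -2.882.
Two-sided p-value ≈ 2·Φ(−2.882) = 0.0039. With α = 0.05, reject H₀.

z = -2.882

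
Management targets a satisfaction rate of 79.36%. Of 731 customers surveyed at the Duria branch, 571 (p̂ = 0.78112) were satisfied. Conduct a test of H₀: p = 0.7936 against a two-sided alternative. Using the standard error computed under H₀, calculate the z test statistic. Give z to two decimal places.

z = -0.83

p̂ = 571/731 ≈ 0.7811.
Standard error under H₀: √(0.7936×0.2064/731) = 0.0150.
z = (0.7811 − 0.7936)/0.0150 = -0.0125/0.0150 = -0.83.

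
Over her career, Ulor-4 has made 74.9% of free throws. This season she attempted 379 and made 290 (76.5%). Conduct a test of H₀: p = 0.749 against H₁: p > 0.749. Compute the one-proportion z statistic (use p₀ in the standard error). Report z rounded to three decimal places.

z = 0.726

p̂ = 290/379 = 0.76517.
Under H₀, SE = √(0.749·0.251/379) = √(0.00049604) = 0.02227.
z = (0.76517 − 0.749)/0.02227 = 0.01617/0.02227 = 0.726.
p-value = P(Z > 0.726) ≈ 0.2339.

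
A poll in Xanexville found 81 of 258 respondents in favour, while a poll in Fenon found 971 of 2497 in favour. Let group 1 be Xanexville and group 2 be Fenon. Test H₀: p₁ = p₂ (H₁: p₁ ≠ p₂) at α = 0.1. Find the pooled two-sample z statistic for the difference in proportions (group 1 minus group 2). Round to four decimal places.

p̂₁ = 81/258 ≈ 0.313953, p̂₂ = 971/2497 ≈ 0.388867.
Pooled p̂ = (81+971)/(258+2497) = 1052/2755 = 0.381851.
SE = √(p̂(1−p̂)(1/n₁+1/n₂)) = √(0.381851·0.618149·0.00427645) = √(0.00100942) = 0.031771.
z = (0.313953 − 0.388867)/0.031771 = -0.074914/0.031771 = -2.3579.
p-value = 2·P(Z > 2.358) ≈ 0.0184, so at α = 0.1 we reject H₀.

z = -2.3579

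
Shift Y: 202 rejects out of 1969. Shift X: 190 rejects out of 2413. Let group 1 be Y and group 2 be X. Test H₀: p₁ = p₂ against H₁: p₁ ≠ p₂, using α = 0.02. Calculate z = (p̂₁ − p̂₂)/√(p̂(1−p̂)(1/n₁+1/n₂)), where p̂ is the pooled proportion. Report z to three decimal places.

z = 2.752

p̂₁ = 202/1969 = 0.102590, p̂₂ = 190/2413 = 0.078740.
Pooled p̂ = (202+190)/(1969+2413) = 392/4382 = 0.089457.
SE = √(0.0814543 × 0.000922294) = 0.008667.
z = (0.102590 − 0.078740)/0.008667 = 0.023850/0.008667 = 2.752.
p-value = 2·P(Z > 2.752) ≈ 0.0059, so at α = 0.02 we reject H₀.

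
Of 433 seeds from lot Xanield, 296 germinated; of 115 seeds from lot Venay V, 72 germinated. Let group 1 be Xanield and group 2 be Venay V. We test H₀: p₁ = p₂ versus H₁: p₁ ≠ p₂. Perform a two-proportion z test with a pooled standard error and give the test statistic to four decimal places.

p̂₁ = 296/433 ≈ 0.683603, p̂₂ = 72/115 ≈ 0.626087.
Pooled p̂ = (296+72)/(433+115) = 368/548 = 0.671533.
SE = √(0.220576 × 0.0110051) = 0.049269.
z = (0.683603 − 0.626087)/0.049269 = 0.057516/0.049269 = 1.1674.
p-value = 2·P(Z > 1.167) ≈ 0.2431.

z = 1.1674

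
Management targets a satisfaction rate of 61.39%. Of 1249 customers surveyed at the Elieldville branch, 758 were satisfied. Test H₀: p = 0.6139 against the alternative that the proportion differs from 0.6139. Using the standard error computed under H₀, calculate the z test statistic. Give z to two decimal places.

z = -0.51

p̂ = 758/1249 = 0.6069.
Standard error under H₀: √(0.6139×0.3861/1249) = 0.0138.
z = (0.6069 − 0.6139)/0.0138 = -0.0070/0.0138 = -0.51.
Two-sided p-value ≈ 2·Φ(−0.509) = 0.6106.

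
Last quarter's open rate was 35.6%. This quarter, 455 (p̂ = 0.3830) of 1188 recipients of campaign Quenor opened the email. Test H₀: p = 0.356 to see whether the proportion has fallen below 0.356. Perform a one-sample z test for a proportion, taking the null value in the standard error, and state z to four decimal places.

p̂ = 455/1188 = 0.382997.
SE = √(p₀(1−p₀)/n) = √(0.22926/1188) = 0.013892.
z = (0.382997 − 0.356)/0.013892 = 0.026997/0.013892 = 1.9433.
p-value = P(Z < 1.943) ≈ 0.9740.

z = 1.9433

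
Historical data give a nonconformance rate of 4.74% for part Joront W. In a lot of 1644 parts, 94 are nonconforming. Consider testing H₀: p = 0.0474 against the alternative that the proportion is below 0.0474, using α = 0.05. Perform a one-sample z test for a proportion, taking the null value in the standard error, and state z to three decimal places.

p̂ = 94/1644 ≈ 0.05718.
Standard error under H₀: √(0.0474×0.9526/1644) = 0.00524.
z = (0.05718 − 0.0474)/0.00524 = 0.00978/0.00524 = 1.866.
p-value = P(Z < 1.866) ≈ 0.9690, so at α = 0.05 we fail to reject H₀.

z = 1.866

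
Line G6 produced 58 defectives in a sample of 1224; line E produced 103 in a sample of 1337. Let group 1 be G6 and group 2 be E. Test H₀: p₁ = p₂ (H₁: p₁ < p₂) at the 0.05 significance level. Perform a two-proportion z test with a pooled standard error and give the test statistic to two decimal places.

z = -3.09

p̂₁ = 58/1224 = 0.04739, p̂₂ = 103/1337 = 0.07704.
Pooled p̂ = (58+103)/(1224+1337) = 161/2561 = 0.06287.
SE = √(p̂(1−p̂)(1/n₁+1/n₂)) = √(0.06287·0.93713·0.00156494) = √(9.21966e-05) = 0.00960.
z = (0.04739 − 0.07704)/0.00960 = -0.02965/0.00960 = -3.09.
p-value = P(Z < -3.088) ≈ 0.0010, so at α = 0.05 we reject H₀.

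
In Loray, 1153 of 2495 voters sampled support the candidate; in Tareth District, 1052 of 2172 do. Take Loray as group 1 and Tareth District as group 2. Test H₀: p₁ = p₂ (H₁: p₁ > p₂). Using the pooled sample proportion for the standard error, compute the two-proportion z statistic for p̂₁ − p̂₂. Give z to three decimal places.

p̂₁ = 1153/2495 ≈ 0.46212, p̂₂ = 1052/2172 ≈ 0.48435.
Pooled p̂ = (1153+1052)/(2495+2172) = 2205/4667 = 0.47247.
SE = √(0.249242 × 0.000861207) = 0.01465.
z = (0.46212 − 0.48435)/0.01465 = -0.02223/0.01465 = -1.517.

z = -1.517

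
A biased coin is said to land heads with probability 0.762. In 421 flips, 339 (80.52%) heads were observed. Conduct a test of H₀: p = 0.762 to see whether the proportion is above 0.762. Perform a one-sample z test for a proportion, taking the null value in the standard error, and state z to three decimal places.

z = 2.083

p̂ = 339/421 ≈ 0.805226.
SE = √(p₀(1−p₀)/n) = √(0.18136/421) = 0.020755.
z = (0.805226 − 0.762)/0.020755 = 0.043226/0.020755 = 2.083.
p-value = P(Z > 2.083) ≈ 0.0186.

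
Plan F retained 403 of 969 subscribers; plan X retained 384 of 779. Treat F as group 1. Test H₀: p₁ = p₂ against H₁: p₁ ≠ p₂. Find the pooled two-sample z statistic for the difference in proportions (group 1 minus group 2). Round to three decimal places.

p̂₁ = 403/969 ≈ 0.41589, p̂₂ = 384/779 ≈ 0.49294.
Pooled p̂ = (403+384)/(969+779) = 787/1748 = 0.45023.
SE = √(0.247523 × 0.00231569) = 0.02394.
z = (0.41589 − 0.49294)/0.02394 = -0.07705/0.02394 = -3.218.

z = -3.218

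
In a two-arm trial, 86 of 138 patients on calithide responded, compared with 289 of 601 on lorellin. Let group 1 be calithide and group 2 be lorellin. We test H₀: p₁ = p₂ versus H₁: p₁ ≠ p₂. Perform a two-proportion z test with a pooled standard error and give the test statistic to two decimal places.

p̂₁ = 86/138 = 0.62319, p̂₂ = 289/601 = 0.48087.
Pooled p̂ = (86+289)/(138+601) = 375/739 = 0.50744.
SE = √(0.249945 × 0.00891027) = 0.04719.
z = (0.62319 − 0.48087)/0.04719 = 0.14232/0.04719 = 3.02.

z = 3.02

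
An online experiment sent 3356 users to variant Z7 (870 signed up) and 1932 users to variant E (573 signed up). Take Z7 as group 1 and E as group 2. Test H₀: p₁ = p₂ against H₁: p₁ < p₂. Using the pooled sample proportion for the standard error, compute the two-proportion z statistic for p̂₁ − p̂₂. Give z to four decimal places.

p̂₁ = 870/3356 ≈ 0.2592372, p̂₂ = 573/1932 ≈ 0.2965839.
Pooled p̂ = (870+573)/(3356+1932) = 1443/5288 = 0.2728820.
SE = √(0.198417 × 0.000815572) = 0.0127210.
z = (0.2592372 − 0.2965839)/0.0127210 = -0.0373467/0.0127210 = -2.9358.

z = -2.9358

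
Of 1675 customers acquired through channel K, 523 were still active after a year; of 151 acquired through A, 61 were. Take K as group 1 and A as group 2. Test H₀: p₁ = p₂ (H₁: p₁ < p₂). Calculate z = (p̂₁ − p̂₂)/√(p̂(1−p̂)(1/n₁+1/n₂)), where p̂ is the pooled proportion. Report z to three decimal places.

z = -2.315

p̂₁ = 523/1675 ≈ 0.31224, p̂₂ = 61/151 ≈ 0.40397.
Pooled p̂ = (523+61)/(1675+151) = 584/1826 = 0.31982.
SE = √(p̂(1−p̂)(1/n₁+1/n₂)) = √(0.31982·0.68018·0.00721953) = √(0.00157051) = 0.03963.
z = (0.31224 − 0.40397)/0.03963 = -0.09173/0.03963 = -2.315.
p-value = P(Z < -2.315) ≈ 0.0103.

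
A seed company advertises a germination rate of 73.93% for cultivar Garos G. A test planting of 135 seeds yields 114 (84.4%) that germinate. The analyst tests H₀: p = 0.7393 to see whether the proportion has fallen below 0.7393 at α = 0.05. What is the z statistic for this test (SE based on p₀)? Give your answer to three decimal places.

z = 2.783

p̂ = 114/135 ≈ 0.84444.
SE = √(p₀(1−p₀)/n) = √(0.19274/135) = 0.03778.
z = (0.84444 − 0.7393)/0.03778 = 0.10514/0.03778 = 2.783.
p-value = P(Z < 2.783) ≈ 0.9973. With α = 0.05, fail to reject H₀.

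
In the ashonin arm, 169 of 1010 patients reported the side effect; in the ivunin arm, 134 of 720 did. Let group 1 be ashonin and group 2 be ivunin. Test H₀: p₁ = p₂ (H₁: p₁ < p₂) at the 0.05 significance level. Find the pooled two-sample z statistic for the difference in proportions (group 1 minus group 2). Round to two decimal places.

p̂₁ = 169/1010 = 0.16733, p̂₂ = 134/720 = 0.18611.
Pooled p̂ = (169+134)/(1010+720) = 303/1730 = 0.17514.
SE = √(0.144469 × 0.00237899) = 0.01854.
z = (0.16733 − 0.18611)/0.01854 = -0.01878/0.01854 = -1.01.
p-value = P(Z < -1.013) ≈ 0.1555, so at α = 0.05 we fail to reject H₀.

z = -1.01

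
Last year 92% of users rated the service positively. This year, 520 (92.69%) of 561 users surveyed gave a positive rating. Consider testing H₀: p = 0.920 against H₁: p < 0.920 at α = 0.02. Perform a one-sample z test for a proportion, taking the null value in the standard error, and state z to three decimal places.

p̂ = 520/561 = 0.92692.
Standard error under H₀: √(0.92×0.08/561) = 0.01145.
z = (0.92692 − 0.92)/0.01145 = 0.00692/0.01145 = 0.604.
p-value = P(Z < 0.604) ≈ 0.7270. With α = 0.02, fail to reject H₀.

z = 0.604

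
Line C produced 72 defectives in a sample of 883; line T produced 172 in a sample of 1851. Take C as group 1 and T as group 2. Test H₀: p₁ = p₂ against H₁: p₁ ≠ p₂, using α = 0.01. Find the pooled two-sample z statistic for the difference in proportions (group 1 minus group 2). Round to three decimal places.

z = -0.976

p̂₁ = 72/883 = 0.08154, p̂₂ = 172/1851 = 0.09292.
Pooled p̂ = (72+172)/(883+1851) = 244/2734 = 0.08925.
SE = √(0.0812816 × 0.00167275) = 0.01166.
z = (0.08154 − 0.09292)/0.01166 = -0.01138/0.01166 = -0.976.
Two-sided p-value ≈ 2·Φ(−0.976) = 0.3290; since p > α = 0.01, fail to reject H₀.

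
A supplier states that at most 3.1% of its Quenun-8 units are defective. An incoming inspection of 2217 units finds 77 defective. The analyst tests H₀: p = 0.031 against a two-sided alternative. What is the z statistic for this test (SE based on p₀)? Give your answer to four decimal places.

p̂ = 77/2217 = 0.0347316.
SE = √(p₀(1−p₀)/n) = √(0.030039/2217) = 0.0036809.
z = (0.0347316 − 0.031)/0.0036809 = 0.0037316/0.0036809 = 1.0138.
Two-sided p-value ≈ 2·Φ(−1.014) = 0.3107.

z = 1.0138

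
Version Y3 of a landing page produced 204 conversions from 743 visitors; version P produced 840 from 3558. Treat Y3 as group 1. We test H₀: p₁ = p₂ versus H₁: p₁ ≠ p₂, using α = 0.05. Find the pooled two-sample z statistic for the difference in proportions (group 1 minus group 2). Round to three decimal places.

p̂₁ = 204/743 = 0.27456, p̂₂ = 840/3558 = 0.23609.
Pooled p̂ = (204+840)/(743+3558) = 1044/4301 = 0.24273.
SE = √(0.183814 × 0.00162695) = 0.01729.
z = (0.27456 − 0.23609)/0.01729 = 0.03847/0.01729 = 2.225.
p-value = 2·P(Z > 2.225) ≈ 0.0261, so at α = 0.05 we reject H₀.

z = 2.225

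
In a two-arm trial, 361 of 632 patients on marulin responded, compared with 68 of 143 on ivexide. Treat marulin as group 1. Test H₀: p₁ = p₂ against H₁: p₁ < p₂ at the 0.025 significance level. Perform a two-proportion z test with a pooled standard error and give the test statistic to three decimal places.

z = 2.078

p̂₁ = 361/632 ≈ 0.57120, p̂₂ = 68/143 ≈ 0.47552.
Pooled p̂ = (361+68)/(632+143) = 429/775 = 0.55355.
SE = √(p̂(1−p̂)(1/n₁+1/n₂)) = √(0.55355·0.44645·0.00857529) = √(0.00211923) = 0.04604.
z = (0.57120 − 0.47552)/0.04604 = 0.09568/0.04604 = 2.078.
p-value = P(Z < 2.078) ≈ 0.9812; since p > α = 0.025, fail to reject H₀.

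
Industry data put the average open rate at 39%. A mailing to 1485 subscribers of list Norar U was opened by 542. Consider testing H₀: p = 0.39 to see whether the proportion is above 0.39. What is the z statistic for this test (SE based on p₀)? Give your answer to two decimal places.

p̂ = 542/1485 ≈ 0.36498.
Standard error under H₀: √(0.39×0.61/1485) = 0.01266.
z = (0.36498 − 0.39)/0.01266 = -0.02502/0.01266 = -1.98.
p-value = P(Z > -1.977) ≈ 0.9760.

z = -1.98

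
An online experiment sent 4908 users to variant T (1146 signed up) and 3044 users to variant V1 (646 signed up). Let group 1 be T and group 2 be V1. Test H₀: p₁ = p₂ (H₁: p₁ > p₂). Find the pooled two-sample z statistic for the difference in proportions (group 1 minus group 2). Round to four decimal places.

p̂₁ = 1146/4908 = 0.233496, p̂₂ = 646/3044 = 0.212221.
Pooled p̂ = (1146+646)/(4908+3044) = 1792/7952 = 0.225352.
SE = √(0.174569 × 0.000532264) = 0.009639.
z = (0.233496 − 0.212221)/0.009639 = 0.021275/0.009639 = 2.2072.
p-value = P(Z > 2.207) ≈ 0.0137.

z = 2.2072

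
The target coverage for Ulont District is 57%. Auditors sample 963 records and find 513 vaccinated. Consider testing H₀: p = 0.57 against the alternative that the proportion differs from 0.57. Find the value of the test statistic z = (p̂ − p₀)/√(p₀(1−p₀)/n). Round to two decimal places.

z = -2.34

p̂ = 513/963 = 0.53271.
SE = √(p₀(1−p₀)/n) = √(0.2451/963) = 0.01595.
z = (0.53271 − 0.57)/0.01595 = -0.03729/0.01595 = -2.34.
Two-sided p-value ≈ 2·Φ(−2.337) = 0.0194.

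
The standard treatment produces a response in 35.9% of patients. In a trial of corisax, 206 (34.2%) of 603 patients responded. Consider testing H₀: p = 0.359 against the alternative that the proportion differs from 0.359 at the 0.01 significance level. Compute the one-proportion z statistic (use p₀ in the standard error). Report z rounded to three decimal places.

p̂ = 206/603 ≈ 0.34163.
SE = √(p₀(1−p₀)/n) = √(0.23012/603) = 0.01954.
z = (0.34163 − 0.359)/0.01954 = -0.01737/0.01954 = -0.889.
Two-sided p-value ≈ 2·Φ(−0.889) = 0.3738; since p > α = 0.01, fail to reject H₀.

z = -0.889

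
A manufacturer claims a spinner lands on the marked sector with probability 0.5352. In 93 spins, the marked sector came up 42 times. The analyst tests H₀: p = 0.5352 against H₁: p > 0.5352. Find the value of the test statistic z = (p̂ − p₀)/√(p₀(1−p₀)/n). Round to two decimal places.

z = -1.62

p̂ = 42/93 ≈ 0.4516.
Standard error under H₀: √(0.5352×0.4648/93) = 0.0517.
z = (0.4516 − 0.5352)/0.0517 = -0.0836/0.0517 = -1.62.
p-value = P(Z > -1.616) ≈ 0.9470.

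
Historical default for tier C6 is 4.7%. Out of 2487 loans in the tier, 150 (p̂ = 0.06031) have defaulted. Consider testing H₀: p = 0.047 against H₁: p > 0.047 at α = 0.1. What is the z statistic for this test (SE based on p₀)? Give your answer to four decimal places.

p̂ = 150/2487 = 0.0603136.
SE = √(p₀(1−p₀)/n) = √(0.044791/2487) = 0.0042438.
z = (0.0603136 − 0.047)/0.0042438 = 0.0133136/0.0042438 = 3.1372.
p-value = P(Z > 3.137) ≈ 0.0009. With α = 0.1, reject H₀.

z = 3.1372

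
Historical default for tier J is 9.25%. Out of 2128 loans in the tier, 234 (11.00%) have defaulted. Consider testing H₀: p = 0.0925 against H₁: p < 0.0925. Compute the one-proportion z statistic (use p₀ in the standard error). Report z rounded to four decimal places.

z = 2.7803

p̂ = 234/2128 ≈ 0.1099624.
Under H₀, SE = √(0.0925·0.9075/2128) = √(3.94473e-05) = 0.0062807.
z = (0.1099624 − 0.0925)/0.0062807 = 0.0174624/0.0062807 = 2.7803.
p-value = P(Z < 2.780) ≈ 0.9973.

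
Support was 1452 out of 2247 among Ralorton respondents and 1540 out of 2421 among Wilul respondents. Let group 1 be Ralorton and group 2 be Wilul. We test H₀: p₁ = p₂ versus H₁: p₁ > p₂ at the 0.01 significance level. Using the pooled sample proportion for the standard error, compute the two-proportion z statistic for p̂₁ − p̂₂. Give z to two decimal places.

p̂₁ = 1452/2247 ≈ 0.6462, p̂₂ = 1540/2421 ≈ 0.6361.
Pooled p̂ = (1452+1540)/(2247+2421) = 2992/4668 = 0.6410.
SE = √(p̂(1−p̂)(1/n₁+1/n₂)) = √(0.6410·0.3590·0.00085809) = √(0.000197473) = 0.0141.
z = (0.6462 − 0.6361)/0.0141 = 0.0101/0.0141 = 0.72.
p-value = P(Z > 0.718) ≈ 0.2363. With α = 0.01, fail to reject H₀.

z = 0.72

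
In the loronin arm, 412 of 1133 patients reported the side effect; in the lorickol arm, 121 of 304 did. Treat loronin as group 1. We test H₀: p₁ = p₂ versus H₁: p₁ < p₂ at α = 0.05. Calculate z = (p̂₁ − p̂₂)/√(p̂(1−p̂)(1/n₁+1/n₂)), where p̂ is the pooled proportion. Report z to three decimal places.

z = -1.102

p̂₁ = 412/1133 = 0.36364, p̂₂ = 121/304 = 0.39803.
Pooled p̂ = (412+121)/(1133+304) = 533/1437 = 0.37091.
SE = √(p̂(1−p̂)(1/n₁+1/n₂)) = √(0.37091·0.62909·0.00417209) = √(0.000973499) = 0.03120.
z = (0.36364 − 0.39803)/0.03120 = -0.03439/0.03120 = -1.102.
p-value = P(Z < -1.102) ≈ 0.1352; since p > α = 0.05, fail to reject H₀.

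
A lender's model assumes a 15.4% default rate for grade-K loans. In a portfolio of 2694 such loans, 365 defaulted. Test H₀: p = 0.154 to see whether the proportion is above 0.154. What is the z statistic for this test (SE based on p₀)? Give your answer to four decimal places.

z = -2.6622

p̂ = 365/2694 ≈ 0.1354863.
SE = √(p₀(1−p₀)/n) = √(0.13028/2694) = 0.0069542.
z = (0.1354863 − 0.154)/0.0069542 = -0.0185137/0.0069542 = -2.6622.
p-value = P(Z > -2.662) ≈ 0.9961.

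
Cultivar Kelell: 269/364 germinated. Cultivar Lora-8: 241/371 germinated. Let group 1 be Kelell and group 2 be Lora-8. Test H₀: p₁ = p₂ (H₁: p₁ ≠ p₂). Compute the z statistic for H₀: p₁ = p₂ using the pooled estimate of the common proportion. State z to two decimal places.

p̂₁ = 269/364 ≈ 0.7390, p̂₂ = 241/371 ≈ 0.6496.
Pooled p̂ = (269+241)/(364+371) = 510/735 = 0.6939.
SE = √(0.212411 × 0.00544267) = 0.0340.
z = (0.7390 − 0.6496)/0.0340 = 0.0894/0.0340 = 2.63.

z = 2.63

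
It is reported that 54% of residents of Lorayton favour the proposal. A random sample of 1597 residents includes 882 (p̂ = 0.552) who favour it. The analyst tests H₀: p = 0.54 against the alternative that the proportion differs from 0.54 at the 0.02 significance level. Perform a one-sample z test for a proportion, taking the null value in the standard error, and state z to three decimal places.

z = 0.985

p̂ = 882/1597 = 0.552286.
Standard error under H₀: √(0.54×0.46/1597) = 0.012472.
z = (0.552286 − 0.54)/0.012472 = 0.012286/0.012472 = 0.985.
Two-sided p-value ≈ 2·Φ(−0.985) = 0.3246, so at α = 0.02 we fail to reject H₀.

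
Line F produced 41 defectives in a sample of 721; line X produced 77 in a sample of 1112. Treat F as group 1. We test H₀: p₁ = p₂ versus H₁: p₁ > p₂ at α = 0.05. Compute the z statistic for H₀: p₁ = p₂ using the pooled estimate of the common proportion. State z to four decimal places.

p̂₁ = 41/721 = 0.0568655, p̂₂ = 77/1112 = 0.0692446.
Pooled p̂ = (41+77)/(721+1112) = 118/1833 = 0.0643753.
SE = √(0.0602312 × 0.00228624) = 0.0117347.
z = (0.0568655 − 0.0692446)/0.0117347 = -0.0123791/0.0117347 = -1.0549.
p-value = P(Z > -1.055) ≈ 0.8543; since p > α = 0.05, fail to reject H₀.

z = -1.0549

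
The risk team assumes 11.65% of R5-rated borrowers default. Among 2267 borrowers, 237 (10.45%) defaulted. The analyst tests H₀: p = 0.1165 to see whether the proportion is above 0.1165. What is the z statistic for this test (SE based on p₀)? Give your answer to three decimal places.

p̂ = 237/2267 = 0.10454.
Standard error under H₀: √(0.1165×0.8835/2267) = 0.00674.
z = (0.10454 − 0.1165)/0.00674 = -0.01196/0.00674 = -1.774.
p-value = P(Z > -1.774) ≈ 0.9620.

z = -1.774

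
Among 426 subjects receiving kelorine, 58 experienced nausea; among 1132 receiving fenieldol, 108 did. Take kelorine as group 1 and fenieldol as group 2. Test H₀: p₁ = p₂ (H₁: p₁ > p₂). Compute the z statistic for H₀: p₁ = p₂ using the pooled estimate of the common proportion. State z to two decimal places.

z = 2.32

p̂₁ = 58/426 = 0.13615, p̂₂ = 108/1132 = 0.09541.
Pooled p̂ = (58+108)/(426+1132) = 166/1558 = 0.10655.
SE = √(p̂(1−p̂)(1/n₁+1/n₂)) = √(0.10655·0.89345·0.00323081) = √(0.000307556) = 0.01754.
z = (0.13615 − 0.09541)/0.01754 = 0.04074/0.01754 = 2.32.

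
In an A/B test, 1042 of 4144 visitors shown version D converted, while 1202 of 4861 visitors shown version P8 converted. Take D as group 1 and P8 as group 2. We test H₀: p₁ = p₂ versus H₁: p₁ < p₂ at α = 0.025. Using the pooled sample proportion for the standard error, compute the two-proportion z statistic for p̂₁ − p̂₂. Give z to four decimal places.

z = 0.4564

p̂₁ = 1042/4144 ≈ 0.251448, p̂₂ = 1202/4861 ≈ 0.247274.
Pooled p̂ = (1042+1202)/(4144+4861) = 2244/9005 = 0.249195.
SE = √(p̂(1−p̂)(1/n₁+1/n₂)) = √(0.249195·0.750805·0.000447032) = √(8.36382e-05) = 0.009145.
z = (0.251448 − 0.247274)/0.009145 = 0.004174/0.009145 = 0.4564.
p-value = P(Z < 0.456) ≈ 0.6759, so at α = 0.025 we fail to reject H₀.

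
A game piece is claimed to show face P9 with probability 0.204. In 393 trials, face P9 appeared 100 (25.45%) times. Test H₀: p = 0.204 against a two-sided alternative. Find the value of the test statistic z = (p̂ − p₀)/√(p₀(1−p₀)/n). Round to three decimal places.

z = 2.482

p̂ = 100/393 = 0.25445.
Under H₀, SE = √(0.204·0.796/393) = √(0.000413191) = 0.02033.
z = (0.25445 − 0.204)/0.02033 = 0.05045/0.02033 = 2.482.
p-value = 2·P(Z > 2.482) ≈ 0.0131.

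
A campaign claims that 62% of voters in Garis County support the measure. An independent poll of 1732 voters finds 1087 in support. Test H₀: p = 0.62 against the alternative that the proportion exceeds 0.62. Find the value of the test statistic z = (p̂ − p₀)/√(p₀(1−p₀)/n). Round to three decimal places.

z = 0.651

p̂ = 1087/1732 ≈ 0.627598.
Standard error under H₀: √(0.62×0.38/1732) = 0.011663.
z = (0.627598 − 0.62)/0.011663 = 0.007598/0.011663 = 0.651.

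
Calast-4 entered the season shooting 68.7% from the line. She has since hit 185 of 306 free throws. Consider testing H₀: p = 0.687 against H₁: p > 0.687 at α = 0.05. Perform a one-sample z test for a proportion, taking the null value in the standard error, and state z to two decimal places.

z = -3.11

p̂ = 185/306 = 0.6046.
Standard error under H₀: √(0.687×0.313/306) = 0.0265.
z = (0.6046 − 0.687)/0.0265 = -0.0824/0.0265 = -3.11.
p-value = P(Z > -3.109) ≈ 0.9991. With α = 0.05, fail to reject H₀.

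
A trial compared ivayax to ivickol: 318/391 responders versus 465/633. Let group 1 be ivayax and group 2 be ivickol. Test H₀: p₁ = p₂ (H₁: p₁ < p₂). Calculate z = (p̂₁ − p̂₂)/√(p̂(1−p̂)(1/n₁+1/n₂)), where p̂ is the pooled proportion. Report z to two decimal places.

p̂₁ = 318/391 ≈ 0.8133, p̂₂ = 465/633 ≈ 0.7346.
Pooled p̂ = (318+465)/(391+633) = 783/1024 = 0.7646.
SE = √(p̂(1−p̂)(1/n₁+1/n₂)) = √(0.7646·0.2354·0.00413732) = √(0.000744558) = 0.0273.
z = (0.8133 − 0.7346)/0.0273 = 0.0787/0.0273 = 2.88.
p-value = P(Z < 2.884) ≈ 0.9980.

z = 2.88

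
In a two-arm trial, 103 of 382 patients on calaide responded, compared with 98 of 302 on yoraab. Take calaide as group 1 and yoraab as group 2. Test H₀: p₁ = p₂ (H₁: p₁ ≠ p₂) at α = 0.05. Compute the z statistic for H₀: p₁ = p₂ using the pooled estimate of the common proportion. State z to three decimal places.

z = -1.564

p̂₁ = 103/382 = 0.26963, p̂₂ = 98/302 = 0.32450.
Pooled p̂ = (103+98)/(382+302) = 201/684 = 0.29386.
SE = √(p̂(1−p̂)(1/n₁+1/n₂)) = √(0.29386·0.70614·0.00592906) = √(0.00123032) = 0.03508.
z = (0.26963 − 0.32450)/0.03508 = -0.05487/0.03508 = -1.564.
p-value = 2·P(Z > 1.564) ≈ 0.1177. With α = 0.05, fail to reject H₀.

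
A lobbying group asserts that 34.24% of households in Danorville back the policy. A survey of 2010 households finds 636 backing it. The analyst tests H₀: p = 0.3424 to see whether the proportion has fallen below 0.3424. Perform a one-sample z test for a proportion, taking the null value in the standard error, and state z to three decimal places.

p̂ = 636/2010 ≈ 0.316418.
SE = √(p₀(1−p₀)/n) = √(0.22516/2010) = 0.010584.
z = (0.316418 − 0.3424)/0.010584 = -0.025982/0.010584 = -2.455.
p-value = P(Z < -2.455) ≈ 0.0070.

z = -2.455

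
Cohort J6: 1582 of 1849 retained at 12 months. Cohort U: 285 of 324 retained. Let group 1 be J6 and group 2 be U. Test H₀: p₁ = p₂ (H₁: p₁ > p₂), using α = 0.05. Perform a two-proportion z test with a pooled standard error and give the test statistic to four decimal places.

p̂₁ = 1582/1849 ≈ 0.855598, p̂₂ = 285/324 ≈ 0.879630.
Pooled p̂ = (1582+285)/(1849+324) = 1867/2173 = 0.859181.
SE = √(p̂(1−p̂)(1/n₁+1/n₂)) = √(0.859181·0.140819·0.00362725) = √(0.000438858) = 0.020949.
z = (0.855598 − 0.879630)/0.020949 = -0.024032/0.020949 = -1.1472.
p-value = P(Z > -1.147) ≈ 0.8743. With α = 0.05, fail to reject H₀.

z = -1.1472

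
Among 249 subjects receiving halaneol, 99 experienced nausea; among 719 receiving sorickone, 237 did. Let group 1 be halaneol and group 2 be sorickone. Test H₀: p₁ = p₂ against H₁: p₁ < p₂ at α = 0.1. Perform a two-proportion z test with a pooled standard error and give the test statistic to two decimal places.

p̂₁ = 99/249 ≈ 0.3976, p̂₂ = 237/719 ≈ 0.3296.
Pooled p̂ = (99+237)/(249+719) = 336/968 = 0.3471.
SE = √(p̂(1−p̂)(1/n₁+1/n₂)) = √(0.3471·0.6529·0.00540688) = √(0.00122533) = 0.0350.
z = (0.3976 − 0.3296)/0.0350 = 0.0680/0.0350 = 1.94.
p-value = P(Z < 1.942) ≈ 0.9739, so at α = 0.1 we fail to reject H₀.

z = 1.94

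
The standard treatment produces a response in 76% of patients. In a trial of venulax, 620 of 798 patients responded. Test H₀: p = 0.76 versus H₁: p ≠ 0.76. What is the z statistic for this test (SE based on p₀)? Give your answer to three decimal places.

z = 1.121

p̂ = 620/798 = 0.776942.
SE = √(p₀(1−p₀)/n) = √(0.1824/798) = 0.015119.
z = (0.776942 − 0.76)/0.015119 = 0.016942/0.015119 = 1.121.
p-value = 2·P(Z > 1.121) ≈ 0.2624.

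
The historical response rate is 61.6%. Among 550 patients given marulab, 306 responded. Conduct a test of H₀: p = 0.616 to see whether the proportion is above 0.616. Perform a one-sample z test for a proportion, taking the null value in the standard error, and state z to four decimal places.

p̂ = 306/550 = 0.556364.
Under H₀, SE = √(0.616·0.384/550) = √(0.00043008) = 0.020738.
z = (0.556364 − 0.616)/0.020738 = -0.059636/0.020738 = -2.8757.
p-value = P(Z > -2.876) ≈ 0.9980.

z = -2.8757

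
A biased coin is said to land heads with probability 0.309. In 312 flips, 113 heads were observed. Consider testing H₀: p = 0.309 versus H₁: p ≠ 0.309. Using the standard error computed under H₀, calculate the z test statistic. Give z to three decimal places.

z = 2.033

p̂ = 113/312 = 0.36218.
Standard error under H₀: √(0.309×0.691/312) = 0.02616.
z = (0.36218 − 0.309)/0.02616 = 0.05318/0.02616 = 2.033.
p-value = 2·P(Z > 2.033) ≈ 0.0421.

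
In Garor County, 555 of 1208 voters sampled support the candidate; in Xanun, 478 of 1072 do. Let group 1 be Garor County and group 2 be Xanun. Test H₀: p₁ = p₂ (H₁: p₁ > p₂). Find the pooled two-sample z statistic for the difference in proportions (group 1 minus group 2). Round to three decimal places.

p̂₁ = 555/1208 = 0.45944, p̂₂ = 478/1072 = 0.44590.
Pooled p̂ = (555+478)/(1208+1072) = 1033/2280 = 0.45307.
SE = √(0.247798 × 0.00176065) = 0.02089.
z = (0.45944 − 0.44590)/0.02089 = 0.01354/0.02089 = 0.648.

z = 0.648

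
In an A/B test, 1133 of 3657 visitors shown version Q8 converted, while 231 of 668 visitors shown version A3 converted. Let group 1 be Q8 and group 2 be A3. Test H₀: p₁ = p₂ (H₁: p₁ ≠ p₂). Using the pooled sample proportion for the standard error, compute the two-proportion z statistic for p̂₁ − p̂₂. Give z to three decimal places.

z = -1.841

p̂₁ = 1133/3657 ≈ 0.30982, p̂₂ = 231/668 ≈ 0.34581.
Pooled p̂ = (1133+231)/(3657+668) = 1364/4325 = 0.31538.
SE = √(p̂(1−p̂)(1/n₁+1/n₂)) = √(0.31538·0.68462·0.00177045) = √(0.000382266) = 0.01955.
z = (0.30982 − 0.34581)/0.01955 = -0.03599/0.01955 = -1.841.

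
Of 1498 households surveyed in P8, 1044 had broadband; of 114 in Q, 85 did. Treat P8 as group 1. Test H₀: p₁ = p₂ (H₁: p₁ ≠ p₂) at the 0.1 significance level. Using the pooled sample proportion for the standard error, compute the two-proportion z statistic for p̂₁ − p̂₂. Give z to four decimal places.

p̂₁ = 1044/1498 = 0.696929, p̂₂ = 85/114 = 0.745614.
Pooled p̂ = (1044+85)/(1498+114) = 1129/1612 = 0.700372.
SE = √(0.209851 × 0.00943949) = 0.044507.
z = (0.696929 − 0.745614)/0.044507 = -0.048685/0.044507 = -1.0939.
Two-sided p-value ≈ 2·Φ(−1.094) = 0.2740; since p > α = 0.1, fail to reject H₀.

z = -1.0939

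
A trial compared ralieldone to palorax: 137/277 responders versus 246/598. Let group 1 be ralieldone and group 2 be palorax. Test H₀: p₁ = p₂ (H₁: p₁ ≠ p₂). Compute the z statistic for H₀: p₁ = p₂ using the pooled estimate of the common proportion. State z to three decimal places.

z = 2.308

p̂₁ = 137/277 = 0.49458, p̂₂ = 246/598 = 0.41137.
Pooled p̂ = (137+246)/(277+598) = 383/875 = 0.43771.
SE = √(0.24612 × 0.00528235) = 0.03606.
z = (0.49458 − 0.41137)/0.03606 = 0.08321/0.03606 = 2.308.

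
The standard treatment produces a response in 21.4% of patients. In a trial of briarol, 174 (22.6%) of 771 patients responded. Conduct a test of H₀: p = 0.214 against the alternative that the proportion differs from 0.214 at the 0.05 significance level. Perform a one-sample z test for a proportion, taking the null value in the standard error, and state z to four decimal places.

z = 0.7908

p̂ = 174/771 ≈ 0.2256809.
Standard error under H₀: √(0.214×0.786/771) = 0.0147704.
z = (0.2256809 − 0.214)/0.0147704 = 0.0116809/0.0147704 = 0.7908.
p-value = 2·P(Z > 0.791) ≈ 0.4290; since p > α = 0.05, fail to reject H₀.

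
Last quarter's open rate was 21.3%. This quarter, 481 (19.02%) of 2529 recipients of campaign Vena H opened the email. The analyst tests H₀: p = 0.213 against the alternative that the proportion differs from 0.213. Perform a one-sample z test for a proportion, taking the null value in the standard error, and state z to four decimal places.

p̂ = 481/2529 ≈ 0.1901938.
SE = √(p₀(1−p₀)/n) = √(0.16763/2529) = 0.0081415.
z = (0.1901938 − 0.213)/0.0081415 = -0.0228062/0.0081415 = -2.8012.

z = -2.8012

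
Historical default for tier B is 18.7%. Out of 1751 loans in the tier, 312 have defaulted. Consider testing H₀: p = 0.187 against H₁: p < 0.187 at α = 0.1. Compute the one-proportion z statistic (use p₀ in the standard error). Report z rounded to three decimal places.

z = -0.946

p̂ = 312/1751 = 0.17818.
Standard error under H₀: √(0.187×0.813/1751) = 0.00932.
z = (0.17818 − 0.187)/0.00932 = -0.00882/0.00932 = -0.946.
p-value = P(Z < -0.946) ≈ 0.1720, so at α = 0.1 we fail to reject H₀.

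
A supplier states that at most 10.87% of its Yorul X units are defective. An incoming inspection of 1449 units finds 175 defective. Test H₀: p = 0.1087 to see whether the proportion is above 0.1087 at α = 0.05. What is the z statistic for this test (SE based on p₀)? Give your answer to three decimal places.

z = 1.476

p̂ = 175/1449 ≈ 0.12077.
SE = √(p₀(1−p₀)/n) = √(0.096884/1449) = 0.00818.
z = (0.12077 − 0.1087)/0.00818 = 0.01207/0.00818 = 1.476.
p-value = P(Z > 1.476) ≈ 0.0699. With α = 0.05, fail to reject H₀.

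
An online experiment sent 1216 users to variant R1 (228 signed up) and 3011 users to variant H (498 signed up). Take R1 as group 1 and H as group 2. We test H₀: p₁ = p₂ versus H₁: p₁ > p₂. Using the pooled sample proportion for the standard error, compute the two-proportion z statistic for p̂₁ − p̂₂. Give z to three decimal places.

z = 1.725

p̂₁ = 228/1216 ≈ 0.18750, p̂₂ = 498/3011 ≈ 0.16539.
Pooled p̂ = (228+498)/(1216+3011) = 726/4227 = 0.17175.
SE = √(p̂(1−p̂)(1/n₁+1/n₂)) = √(0.17175·0.82825·0.00115448) = √(0.00016423) = 0.01282.
z = (0.18750 − 0.16539)/0.01282 = 0.02211/0.01282 = 1.725.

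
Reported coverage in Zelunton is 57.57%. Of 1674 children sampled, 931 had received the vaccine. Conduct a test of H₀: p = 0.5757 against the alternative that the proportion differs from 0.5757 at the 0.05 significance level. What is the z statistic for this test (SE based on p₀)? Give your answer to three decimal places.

p̂ = 931/1674 ≈ 0.55615.
SE = √(p₀(1−p₀)/n) = √(0.24427/1674) = 0.01208.
z = (0.55615 − 0.5757)/0.01208 = -0.01955/0.01208 = -1.618.
p-value = 2·P(Z > 1.618) ≈ 0.1056; since p > α = 0.05, fail to reject H₀.

z = -1.618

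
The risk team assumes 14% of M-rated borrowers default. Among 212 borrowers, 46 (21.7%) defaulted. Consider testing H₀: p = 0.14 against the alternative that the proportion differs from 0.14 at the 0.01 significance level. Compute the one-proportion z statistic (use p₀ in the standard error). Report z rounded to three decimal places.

p̂ = 46/212 = 0.21698.
SE = √(p₀(1−p₀)/n) = √(0.1204/212) = 0.02383.
z = (0.21698 − 0.14)/0.02383 = 0.07698/0.02383 = 3.230.
p-value = 2·P(Z > 3.230) ≈ 0.0012. With α = 0.01, reject H₀.

z = 3.230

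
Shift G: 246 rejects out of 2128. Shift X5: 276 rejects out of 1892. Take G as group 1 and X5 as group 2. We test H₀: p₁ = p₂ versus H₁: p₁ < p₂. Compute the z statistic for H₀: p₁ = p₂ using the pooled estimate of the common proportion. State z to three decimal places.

z = -2.850

p̂₁ = 246/2128 ≈ 0.115602, p̂₂ = 276/1892 ≈ 0.145877.
Pooled p̂ = (246+276)/(2128+1892) = 522/4020 = 0.129851.
SE = √(0.11299 × 0.000998466) = 0.010621.
z = (0.115602 − 0.145877)/0.010621 = -0.030275/0.010621 = -2.850.
p-value = P(Z < -2.850) ≈ 0.0022.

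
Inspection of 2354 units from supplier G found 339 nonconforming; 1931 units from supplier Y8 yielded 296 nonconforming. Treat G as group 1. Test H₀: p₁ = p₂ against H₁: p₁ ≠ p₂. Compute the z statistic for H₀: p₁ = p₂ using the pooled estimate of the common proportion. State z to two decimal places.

z = -0.85

p̂₁ = 339/2354 = 0.1440, p̂₂ = 296/1931 = 0.1533.
Pooled p̂ = (339+296)/(2354+1931) = 635/4285 = 0.1482.
SE = √(p̂(1−p̂)(1/n₁+1/n₂)) = √(0.1482·0.8518·0.000942675) = √(0.000118995) = 0.0109.
z = (0.1440 − 0.1533)/0.0109 = -0.0093/0.0109 = -0.85.
p-value = 2·P(Z > 0.851) ≈ 0.3950.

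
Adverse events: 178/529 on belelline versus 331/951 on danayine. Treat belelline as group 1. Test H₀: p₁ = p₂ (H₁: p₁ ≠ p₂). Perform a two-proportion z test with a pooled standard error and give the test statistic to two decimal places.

z = -0.45

p̂₁ = 178/529 ≈ 0.3365, p̂₂ = 331/951 ≈ 0.3481.
Pooled p̂ = (178+331)/(529+951) = 509/1480 = 0.3439.
SE = √(p̂(1−p̂)(1/n₁+1/n₂)) = √(0.3439·0.6561·0.00294188) = √(0.000663803) = 0.0258.
z = (0.3365 − 0.3481)/0.0258 = -0.0116/0.0258 = -0.45.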